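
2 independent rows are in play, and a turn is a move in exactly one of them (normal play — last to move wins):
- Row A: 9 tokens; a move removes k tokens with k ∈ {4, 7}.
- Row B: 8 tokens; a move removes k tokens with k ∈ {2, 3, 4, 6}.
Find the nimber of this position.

Grundy values for row A (subtraction set {4, 7}):
g(0) = mex{} = 0
g(1) = mex{} = 0
g(2) = mex{} = 0
g(3) = mex{} = 0
g(4) = mex{0} = 1
g(5) = mex{0} = 1
g(6) = mex{0} = 1
g(7) = mex{0} = 1
g(8) = mex{0,1} = 2
g(9) = mex{0,1} = 2
So g(9) = 2.
Build the Grundy sequence for row B with g(k) = mex{g(k−s) : s ∈ {2, 3, 4, 6}, s ≤ k}:
g(0) = mex{} = 0
g(1) = mex{} = 0
g(2) = mex{0} = 1
g(3) = mex{0} = 1
g(4) = mex{0,1} = 2
g(5) = mex{0,1} = 2
g(6) = mex{0,1,2} = 3
g(7) = mex{0,1,2} = 3
g(8) = mex{1,2,3} = 0
So g(8) = 0.
By the Sprague-Grundy theorem, the Grundy value of a sum of independent games is the XOR of the component values.
Combined value = 2 XOR 0 = 2.

2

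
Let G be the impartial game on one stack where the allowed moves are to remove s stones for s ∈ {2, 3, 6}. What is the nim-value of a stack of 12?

1

Build the Grundy sequence with g(k) = mex{g(k−s) : s ∈ {2, 3, 6}, s ≤ k}:
g(0) = mex{} = 0
g(1) = mex{} = 0
g(2) = mex{0} = 1
g(3) = mex{0} = 1
g(4) = mex{0,1} = 2
g(5) = mex{1} = 0
g(6) = mex{0,1,2} = 3
g(7) = mex{0,2} = 1
g(8) = mex{0,1,3} = 2
g(9) = mex{1,3} = 0
g(10) = mex{1,2} = 0
g(11) = mex{0,2} = 1
g(12) = mex{0,3} = 1
So g(12) = 1.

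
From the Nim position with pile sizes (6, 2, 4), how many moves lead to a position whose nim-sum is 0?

0

Bitwise XOR of the heap sizes:
  110  (6)
  010  (2)
  100  (4)
  ---
  000  (0)
The nim-sum is already 0, so every move leaves a nonzero nim-sum — there are no winning moves.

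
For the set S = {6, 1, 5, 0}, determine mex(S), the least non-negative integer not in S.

2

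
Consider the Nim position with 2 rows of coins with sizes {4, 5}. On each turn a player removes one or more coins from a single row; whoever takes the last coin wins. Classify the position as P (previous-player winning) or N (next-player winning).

N-position

Nim-sum: 4 XOR 5 = 1.
The nim-sum is 1 ≠ 0, so this is an N-position: the player to move can win.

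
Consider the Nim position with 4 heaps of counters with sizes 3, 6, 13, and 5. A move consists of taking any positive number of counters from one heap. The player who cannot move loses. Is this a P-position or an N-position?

N-position

Compute the nim-sum pairwise:
3 ^ 6 = 5
5 ^ 13 = 8
8 ^ 5 = 13
The nim-sum is 13 ≠ 0, so this is an N-position: the player to move can win.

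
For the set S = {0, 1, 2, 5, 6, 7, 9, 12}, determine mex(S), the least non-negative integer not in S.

3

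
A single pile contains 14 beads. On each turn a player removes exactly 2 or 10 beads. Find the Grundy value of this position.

Compute g(0), g(1), … for moves {2, 10}:
g(0) = mex{} = 0
g(1) = mex{} = 0
g(2) = mex{0} = 1
g(3) = mex{0} = 1
g(4) = mex{1} = 0
g(5) = mex{1} = 0
g(6) = mex{0} = 1
g(7) = mex{0} = 1
g(8) = mex{1} = 0
g(9) = mex{1} = 0
g(10) = mex{0} = 1
g(11) = mex{0} = 1
g(12) = mex{1} = 0
g(13) = mex{1} = 0
g(14) = mex{0} = 1
So g(14) = 1.

1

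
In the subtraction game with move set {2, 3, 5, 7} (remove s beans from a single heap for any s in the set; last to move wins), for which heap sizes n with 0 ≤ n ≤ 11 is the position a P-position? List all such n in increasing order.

0, 1, 9, 10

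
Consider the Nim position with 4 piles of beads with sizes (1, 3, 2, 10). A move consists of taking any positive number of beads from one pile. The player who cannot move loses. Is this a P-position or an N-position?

N-position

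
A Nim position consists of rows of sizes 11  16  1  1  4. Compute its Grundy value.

31

Bitwise XOR of the heap sizes:
  01011  (11)
  10000  (16)
  00001  (1)
  00001  (1)
  00100  (4)
  -----
  11111  (31)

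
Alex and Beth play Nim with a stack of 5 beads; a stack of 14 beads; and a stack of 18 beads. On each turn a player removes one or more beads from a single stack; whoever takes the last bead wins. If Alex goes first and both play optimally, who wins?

Write each in binary and XOR column by column:
  00101  (5)
  01110  (14)
  10010  (18)
  -----
  11001  (25)
The nim-sum is 25 ≠ 0, so this is an N-position: the player to move can win; Alex has a winning move.

Alex wins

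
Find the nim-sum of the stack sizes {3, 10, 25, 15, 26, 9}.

12

Nim-sum: 3 ⊕ 10 ⊕ 25 ⊕ 15 ⊕ 26 ⊕ 9 = 12.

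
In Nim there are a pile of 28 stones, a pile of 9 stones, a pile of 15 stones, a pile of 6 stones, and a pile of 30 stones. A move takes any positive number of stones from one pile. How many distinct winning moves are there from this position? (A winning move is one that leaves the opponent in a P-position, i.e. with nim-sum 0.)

In binary:
  11100  (28)
  01001  (9)
  01111  (15)
  00110  (6)
  11110  (30)
  -----
  00010  (2)
The overall nim-sum is X = 2. A pile of size p has a winning move iff p XOR X < p (reduce it to p XOR X).
  28: 28 XOR 2 = 30 ≥ 28 — no move.
  9: 9 XOR 2 = 11 ≥ 9 — no move.
  15: 15 XOR 2 = 13 < 15 — winning move (to 13).
  6: 6 XOR 2 = 4 < 6 — winning move (to 4).
  30: 30 XOR 2 = 28 < 30 — winning move (to 28).
That gives 3 winning moves.

3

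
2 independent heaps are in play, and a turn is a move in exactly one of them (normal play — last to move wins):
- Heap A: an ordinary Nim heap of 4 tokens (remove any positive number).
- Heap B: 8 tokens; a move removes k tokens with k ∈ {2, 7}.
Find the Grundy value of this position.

6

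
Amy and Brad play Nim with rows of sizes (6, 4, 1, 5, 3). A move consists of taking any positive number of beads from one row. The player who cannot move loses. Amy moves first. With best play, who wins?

Amy wins

Nim-sum: 6 ^ 4 ^ 1 ^ 5 ^ 3 = 5.
The nim-sum is 5 ≠ 0, so this is an N-position: the player to move can win; Amy has a winning move.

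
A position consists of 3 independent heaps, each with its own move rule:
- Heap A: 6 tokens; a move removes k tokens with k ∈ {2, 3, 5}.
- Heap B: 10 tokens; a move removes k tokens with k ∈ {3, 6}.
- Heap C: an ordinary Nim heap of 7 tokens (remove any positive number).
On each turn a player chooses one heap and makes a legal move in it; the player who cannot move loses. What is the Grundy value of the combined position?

4

Grundy values for heap A (subtraction set {2, 3, 5}):
g(0) = mex{} = 0
g(1) = mex{} = 0
g(2) = mex{0} = 1
g(3) = mex{0} = 1
g(4) = mex{0,1} = 2
g(5) = mex{0,1} = 2
g(6) = mex{0,1,2} = 3
So g(6) = 3.
Build the Grundy sequence for heap B with g(k) = mex{g(k−s) : s ∈ {3, 6}, s ≤ k}:
k:     0  1  2  3  4  5  6  7  8  9 10
g(k):  0  0  0  1  1  1  2  2  2  0  0
So g(10) = 0.
Heap C is a plain Nim heap of size 7, so its Grundy value is 7.
By the Sprague-Grundy theorem, the Grundy value of a sum of independent games is the XOR of the component values.
Combined value = 3 XOR 0 XOR 7 = 4.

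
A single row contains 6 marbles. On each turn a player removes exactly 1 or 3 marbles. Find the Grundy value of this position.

0

Compute g(0), g(1), … for moves {1, 3}:
k:     0  1  2  3  4  5  6
g(k):  0  1  0  1  0  1  0
So g(6) = 0.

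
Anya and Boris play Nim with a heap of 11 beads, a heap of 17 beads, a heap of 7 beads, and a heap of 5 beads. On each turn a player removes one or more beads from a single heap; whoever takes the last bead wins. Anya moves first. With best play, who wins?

In binary:
  01011  (11)
  10001  (17)
  00111  (7)
  00101  (5)
  -----
  11000  (24)
The nim-sum is 24 ≠ 0, so this is an N-position: the player to move can win; Anya has a winning move.

Anya wins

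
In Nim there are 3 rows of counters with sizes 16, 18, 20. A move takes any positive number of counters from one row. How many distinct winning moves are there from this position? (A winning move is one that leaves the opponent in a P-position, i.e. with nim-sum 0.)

3

Nim-sum: 16 XOR 18 XOR 20 = 22.
The overall nim-sum is X = 22. A row of size p has a winning move iff p XOR X < p (reduce it to p XOR X).
  16: 16 XOR 22 = 6 < 16 — winning move (to 6).
  18: 18 XOR 22 = 4 < 18 — winning move (to 4).
  20: 20 XOR 22 = 2 < 20 — winning move (to 2).
That gives 3 winning moves.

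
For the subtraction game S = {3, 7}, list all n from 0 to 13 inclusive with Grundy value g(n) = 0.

0, 1, 2, 6, 10, 11, 12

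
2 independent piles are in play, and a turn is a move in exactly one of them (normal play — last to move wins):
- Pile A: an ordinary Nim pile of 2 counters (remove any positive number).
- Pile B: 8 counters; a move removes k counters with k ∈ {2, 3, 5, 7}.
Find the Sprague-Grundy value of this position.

6

Pile A is a plain Nim pile of size 2, so its Grundy value is 2.
Grundy values for pile B (subtraction set {2, 3, 5, 7}):
g(0) = mex{} = 0
g(1) = mex{} = 0
g(2) = mex{0} = 1
g(3) = mex{0} = 1
g(4) = mex{0,1} = 2
g(5) = mex{0,1} = 2
g(6) = mex{0,1,2} = 3
g(7) = mex{0,1,2} = 3
g(8) = mex{0,1,2,3} = 4
So g(8) = 4.
By the Sprague-Grundy theorem, the Grundy value of a sum of independent games is the XOR of the component values.
Combined value = 2 ⊕ 4 = 6.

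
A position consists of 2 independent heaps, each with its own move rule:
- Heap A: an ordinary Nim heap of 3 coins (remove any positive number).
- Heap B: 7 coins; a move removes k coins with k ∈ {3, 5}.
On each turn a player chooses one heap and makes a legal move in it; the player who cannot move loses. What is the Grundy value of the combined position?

1

Heap A is a plain Nim heap of size 3, so its Grundy value is 3.
For heap B, compute g(0), g(1), … with moves {3, 5}:
k:     0  1  2  3  4  5  6  7
g(k):  0  0  0  1  1  1  2  2
So g(7) = 2.
The value of a disjunctive sum is the nim-sum of the parts.
Combined value = 3 XOR 2 = 1.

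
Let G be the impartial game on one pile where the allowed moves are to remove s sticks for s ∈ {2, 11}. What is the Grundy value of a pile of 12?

2

Build the Grundy sequence with g(k) = mex{g(k−s) : s ∈ {2, 11}, s ≤ k}:
g(0) = mex{} = 0
g(1) = mex{} = 0
g(2) = mex{0} = 1
g(3) = mex{0} = 1
g(4) = mex{1} = 0
g(5) = mex{1} = 0
g(6) = mex{0} = 1
g(7) = mex{0} = 1
g(8) = mex{1} = 0
g(9) = mex{1} = 0
g(10) = mex{0} = 1
g(11) = mex{0} = 1
g(12) = mex{0,1} = 2
So g(12) = 2.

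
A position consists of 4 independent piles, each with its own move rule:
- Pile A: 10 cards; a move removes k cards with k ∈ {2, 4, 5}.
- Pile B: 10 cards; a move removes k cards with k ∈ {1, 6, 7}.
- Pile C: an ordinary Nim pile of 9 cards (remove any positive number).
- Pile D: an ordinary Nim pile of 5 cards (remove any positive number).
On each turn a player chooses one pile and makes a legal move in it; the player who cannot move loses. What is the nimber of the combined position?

15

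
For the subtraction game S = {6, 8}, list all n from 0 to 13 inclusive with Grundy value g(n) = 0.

Grundy values for subtraction set {6, 8}:
g(0) = mex{} = 0
g(1) = mex{} = 0
g(2) = mex{} = 0
g(3) = mex{} = 0
g(4) = mex{} = 0
g(5) = mex{} = 0
g(6) = mex{0} = 1
g(7) = mex{0} = 1
g(8) = mex{0} = 1
g(9) = mex{0} = 1
g(10) = mex{0} = 1
g(11) = mex{0} = 1
g(12) = mex{0,1} = 2
g(13) = mex{0,1} = 2
The P-positions (g = 0) in 0..13 are 0, 1, 2, 3, 4, 5.

0, 1, 2, 3, 4, 5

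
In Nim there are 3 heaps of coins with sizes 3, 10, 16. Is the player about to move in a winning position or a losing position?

Nim-sum: 3 ⊕ 10 ⊕ 16 = 25.
The nim-sum is 25 ≠ 0, so this is an N-position: the player to move can win.

Winning position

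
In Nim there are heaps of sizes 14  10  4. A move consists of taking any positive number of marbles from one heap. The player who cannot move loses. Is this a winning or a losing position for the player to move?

Nim-sum: 14 ⊕ 10 ⊕ 4 = 0.
The nim-sum is 0, so this is a P-position: the player to move is in a losing position under optimal play.

Losing position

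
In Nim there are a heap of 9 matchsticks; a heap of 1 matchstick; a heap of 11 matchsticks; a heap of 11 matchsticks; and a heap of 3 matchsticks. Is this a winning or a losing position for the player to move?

Compute the nim-sum pairwise:
9 ⊕ 1 = 8
8 ⊕ 11 = 3
3 ⊕ 11 = 8
8 ⊕ 3 = 11
The nim-sum is 11 ≠ 0, so this is an N-position: the player to move can win.

Winning position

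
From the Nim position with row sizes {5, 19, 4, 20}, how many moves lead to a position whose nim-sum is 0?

Compute the nim-sum pairwise:
5 XOR 19 = 22
22 XOR 4 = 18
18 XOR 20 = 6
The overall nim-sum is X = 6. A row of size p has a winning move iff p XOR X < p (reduce it to p XOR X).
  5: 5 XOR 6 = 3 < 5 — winning move (to 3).
  19: 19 XOR 6 = 21 ≥ 19 — no move.
  4: 4 XOR 6 = 2 < 4 — winning move (to 2).
  20: 20 XOR 6 = 18 < 20 — winning move (to 18).
That gives 3 winning moves.

3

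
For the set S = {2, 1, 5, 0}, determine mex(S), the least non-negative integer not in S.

3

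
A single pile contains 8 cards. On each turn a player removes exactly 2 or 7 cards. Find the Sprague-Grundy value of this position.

Grundy values for subtraction set {2, 7}:
k:     0  1  2  3  4  5  6  7  8
g(k):  0  0  1  1  0  0  1  1  2
So g(8) = 2.

2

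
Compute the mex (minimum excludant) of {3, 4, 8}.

0 is not in the set, so the mex is 0.

0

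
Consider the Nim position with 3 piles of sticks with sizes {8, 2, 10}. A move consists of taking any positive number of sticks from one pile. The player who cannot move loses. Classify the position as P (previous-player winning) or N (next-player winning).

P-position

Nim-sum: 8 ^ 2 ^ 10 = 0.
The nim-sum is 0, so this is a P-position: the player to move is in a losing position under optimal play.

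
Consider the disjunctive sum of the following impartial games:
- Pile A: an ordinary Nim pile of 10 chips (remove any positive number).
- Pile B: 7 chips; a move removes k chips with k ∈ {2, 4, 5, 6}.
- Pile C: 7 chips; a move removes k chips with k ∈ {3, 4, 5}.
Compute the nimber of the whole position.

11

Pile A is a plain Nim pile of size 10, so its Grundy value is 10.
For pile B, compute g(0), g(1), … with moves {2, 4, 5, 6}:
g(0) = mex{} = 0
g(1) = mex{} = 0
g(2) = mex{0} = 1
g(3) = mex{0} = 1
g(4) = mex{0,1} = 2
g(5) = mex{0,1} = 2
g(6) = mex{0,1,2} = 3
g(7) = mex{0,1,2} = 3
So g(7) = 3.
Build the Grundy sequence for pile C with g(k) = mex{g(k−s) : s ∈ {3, 4, 5}, s ≤ k}:
k:     0  1  2  3  4  5  6  7
g(k):  0  0  0  1  1  1  2  2
So g(7) = 2.
By the Sprague-Grundy theorem, the Grundy value of a sum of independent games is the XOR of the component values.
Combined value = 10 XOR 3 XOR 2 = 11.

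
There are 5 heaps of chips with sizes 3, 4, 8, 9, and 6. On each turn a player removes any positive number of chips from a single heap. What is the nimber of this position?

0

Nim-sum: 3 ^ 4 ^ 8 ^ 9 ^ 6 = 0.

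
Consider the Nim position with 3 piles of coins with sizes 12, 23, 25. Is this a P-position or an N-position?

Nim-sum: 12 ⊕ 23 ⊕ 25 = 2.
The nim-sum is 2 ≠ 0, so this is an N-position: the player to move can win.

N-position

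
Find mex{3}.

0

0 is not in the set, so the mex is 0.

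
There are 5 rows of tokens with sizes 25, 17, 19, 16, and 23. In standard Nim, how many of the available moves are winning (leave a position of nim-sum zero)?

Compute the nim-sum pairwise:
25 ⊕ 17 = 8
8 ⊕ 19 = 27
27 ⊕ 16 = 11
11 ⊕ 23 = 28
The overall nim-sum is X = 28. A row of size p has a winning move iff p XOR X < p (reduce it to p XOR X).
  25: 25 XOR 28 = 5 < 25 — winning move (to 5).
  17: 17 XOR 28 = 13 < 17 — winning move (to 13).
  19: 19 XOR 28 = 15 < 19 — winning move (to 15).
  16: 16 XOR 28 = 12 < 16 — winning move (to 12).
  23: 23 XOR 28 = 11 < 23 — winning move (to 11).
That gives 5 winning moves.

5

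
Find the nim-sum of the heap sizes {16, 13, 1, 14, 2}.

16

Nim-sum: 16 ⊕ 13 ⊕ 1 ⊕ 14 ⊕ 2 = 16.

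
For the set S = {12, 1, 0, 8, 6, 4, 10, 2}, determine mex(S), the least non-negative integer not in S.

The values 0, 1, 2 are all present; 3 is the first non-negative integer missing from the set.

3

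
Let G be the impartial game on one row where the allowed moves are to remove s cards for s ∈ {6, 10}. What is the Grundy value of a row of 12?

Compute g(0), g(1), … for moves {6, 10}:
k:     0  1  2  3  4  5  6  7  8  9 10 11 12
g(k):  0  0  0  0  0  0  1  1  1  1  1  1  2
So g(12) = 2.

2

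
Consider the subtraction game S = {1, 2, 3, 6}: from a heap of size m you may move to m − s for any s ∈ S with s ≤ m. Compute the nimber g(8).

Grundy values for subtraction set {1, 2, 3, 6}:
g(0) = mex{} = 0
g(1) = mex{0} = 1
g(2) = mex{0,1} = 2
g(3) = mex{0,1,2} = 3
g(4) = mex{1,2,3} = 0
g(5) = mex{0,2,3} = 1
g(6) = mex{0,1,3} = 2
g(7) = mex{0,1,2} = 3
g(8) = mex{1,2,3} = 0
So g(8) = 0.

0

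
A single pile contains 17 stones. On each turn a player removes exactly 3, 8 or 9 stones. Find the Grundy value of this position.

0

Build the Grundy sequence with g(k) = mex{g(k−s) : s ∈ {3, 8, 9}, s ≤ k}:
k:     0  1  2  3  4  5  6  7  8  9 10 11 12 13 14 15 16 17
g(k):  0  0  0  1  1  1  0  0  2  1  1  3  0  0  2  1  1  0
So g(17) = 0.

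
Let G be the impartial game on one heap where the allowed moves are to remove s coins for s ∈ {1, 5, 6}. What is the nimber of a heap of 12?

1

Build the Grundy sequence with g(k) = mex{g(k−s) : s ∈ {1, 5, 6}, s ≤ k}:
k:     0  1  2  3  4  5  6  7  8  9 10 11 12
g(k):  0  1  0  1  0  1  2  3  2  3  2  0  1
So g(12) = 1.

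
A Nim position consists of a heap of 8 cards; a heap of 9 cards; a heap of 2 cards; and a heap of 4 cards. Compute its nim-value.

7

Compute the nim-sum pairwise:
8 ^ 9 = 1
1 ^ 2 = 3
3 ^ 4 = 7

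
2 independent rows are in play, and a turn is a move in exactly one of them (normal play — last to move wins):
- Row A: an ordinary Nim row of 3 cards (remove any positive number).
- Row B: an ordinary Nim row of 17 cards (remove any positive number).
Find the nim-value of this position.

18

Row A is a plain Nim row of size 3, so its Grundy value is 3.
Row B is a plain Nim row of size 17, so its Grundy value is 17.
By the Sprague-Grundy theorem, the Grundy value of a sum of independent games is the XOR of the component values.
Combined value = 3 XOR 17 = 18.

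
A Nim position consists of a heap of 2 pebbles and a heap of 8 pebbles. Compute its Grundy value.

10

Compute the nim-sum pairwise:
2 ⊕ 8 = 10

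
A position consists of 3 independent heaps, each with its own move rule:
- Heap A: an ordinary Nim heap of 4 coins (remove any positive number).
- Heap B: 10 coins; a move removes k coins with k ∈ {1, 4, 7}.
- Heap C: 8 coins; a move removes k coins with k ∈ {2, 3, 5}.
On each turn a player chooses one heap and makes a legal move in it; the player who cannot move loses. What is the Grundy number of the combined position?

4

Heap A is a plain Nim heap of size 4, so its Grundy value is 4.
Grundy values for heap B (subtraction set {1, 4, 7}):
k:     0  1  2  3  4  5  6  7  8  9 10
g(k):  0  1  0  1  2  0  1  2  0  1  0
So g(10) = 0.
Build the Grundy sequence for heap C with g(k) = mex{g(k−s) : s ∈ {2, 3, 5}, s ≤ k}:
g(0) = mex{} = 0
g(1) = mex{} = 0
g(2) = mex{0} = 1
g(3) = mex{0} = 1
g(4) = mex{0,1} = 2
g(5) = mex{0,1} = 2
g(6) = mex{0,1,2} = 3
g(7) = mex{1,2} = 0
g(8) = mex{1,2,3} = 0
So g(8) = 0.
The value of a disjunctive sum is the nim-sum of the parts.
Combined value = 4 XOR 0 XOR 0 = 4.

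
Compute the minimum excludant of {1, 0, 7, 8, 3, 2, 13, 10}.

4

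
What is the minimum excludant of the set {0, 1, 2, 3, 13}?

4

The values 0, 1, 2, 3 are all present; 4 is the first non-negative integer missing from the set.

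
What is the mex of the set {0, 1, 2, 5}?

3

The values 0, 1, 2 are all present; 3 is the first non-negative integer missing from the set.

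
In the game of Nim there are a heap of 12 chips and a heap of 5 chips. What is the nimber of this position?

9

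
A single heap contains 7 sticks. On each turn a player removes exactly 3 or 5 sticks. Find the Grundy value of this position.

Compute g(0), g(1), … for moves {3, 5}:
g(0) = mex{} = 0
g(1) = mex{} = 0
g(2) = mex{} = 0
g(3) = mex{0} = 1
g(4) = mex{0} = 1
g(5) = mex{0} = 1
g(6) = mex{0,1} = 2
g(7) = mex{0,1} = 2
So g(7) = 2.

2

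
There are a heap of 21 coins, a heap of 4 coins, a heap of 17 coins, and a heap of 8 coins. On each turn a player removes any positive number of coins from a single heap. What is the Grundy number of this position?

8

Compute the nim-sum pairwise:
21 XOR 4 = 17
17 XOR 17 = 0
0 XOR 8 = 8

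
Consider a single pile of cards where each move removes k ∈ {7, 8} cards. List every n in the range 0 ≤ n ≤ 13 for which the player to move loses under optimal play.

0, 1, 2, 3, 4, 5, 6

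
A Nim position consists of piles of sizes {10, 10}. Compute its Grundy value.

Nim-sum: 10 ⊕ 10 = 0.

0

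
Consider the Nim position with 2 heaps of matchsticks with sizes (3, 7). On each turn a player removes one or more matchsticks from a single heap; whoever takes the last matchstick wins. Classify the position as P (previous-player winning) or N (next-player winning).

In binary:
  011  (3)
  111  (7)
  ---
  100  (4)
The nim-sum is 4 ≠ 0, so this is an N-position: the player to move can win.

N-position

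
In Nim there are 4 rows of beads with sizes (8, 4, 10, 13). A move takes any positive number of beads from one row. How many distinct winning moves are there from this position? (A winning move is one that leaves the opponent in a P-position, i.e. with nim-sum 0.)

3

Compute the nim-sum pairwise:
8 ⊕ 4 = 12
12 ⊕ 10 = 6
6 ⊕ 13 = 11
The overall nim-sum is X = 11. A row of size p has a winning move iff p XOR X < p (reduce it to p XOR X).
  8: 8 XOR 11 = 3 < 8 — winning move (to 3).
  4: 4 XOR 11 = 15 ≥ 4 — no move.
  10: 10 XOR 11 = 1 < 10 — winning move (to 1).
  13: 13 XOR 11 = 6 < 13 — winning move (to 6).
That gives 3 winning moves.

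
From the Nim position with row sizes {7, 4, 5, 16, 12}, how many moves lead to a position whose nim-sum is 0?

Nim-sum: 7 ⊕ 4 ⊕ 5 ⊕ 16 ⊕ 12 = 26.
The overall nim-sum is X = 26. A row of size p has a winning move iff p XOR X < p (reduce it to p XOR X).
  7: 7 XOR 26 = 29 ≥ 7 — no move.
  4: 4 XOR 26 = 30 ≥ 4 — no move.
  5: 5 XOR 26 = 31 ≥ 5 — no move.
  16: 16 XOR 26 = 10 < 16 — winning move (to 10).
  12: 12 XOR 26 = 22 ≥ 12 — no move.
That gives 1 winning move.

1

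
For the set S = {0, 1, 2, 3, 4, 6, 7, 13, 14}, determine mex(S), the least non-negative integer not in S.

The values 0, 1, 2, 3, 4 are all present; 5 is the first non-negative integer missing from the set.

5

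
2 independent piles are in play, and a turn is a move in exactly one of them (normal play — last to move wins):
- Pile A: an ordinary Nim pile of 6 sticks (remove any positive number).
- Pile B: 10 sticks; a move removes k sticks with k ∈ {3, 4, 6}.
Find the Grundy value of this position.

6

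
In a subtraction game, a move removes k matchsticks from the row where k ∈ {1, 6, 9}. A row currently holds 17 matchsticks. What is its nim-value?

0

Compute g(0), g(1), … for moves {1, 6, 9}:
k:     0  1  2  3  4  5  6  7  8  9 10 11 12 13 14 15 16 17
g(k):  0  1  0  1  0  1  2  0  1  2  3  2  0  1  0  1  2  0
So g(17) = 0.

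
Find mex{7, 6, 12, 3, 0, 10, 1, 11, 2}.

The values 0, 1, 2, 3 are all present; 4 is the first non-negative integer missing from the set.

4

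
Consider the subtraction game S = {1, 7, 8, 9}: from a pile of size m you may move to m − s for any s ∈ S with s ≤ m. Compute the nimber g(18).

0

Build the Grundy sequence with g(k) = mex{g(k−s) : s ∈ {1, 7, 8, 9}, s ≤ k}:
k:     0  1  2  3  4  5  6  7  8  9 10 11 12 13 14 15 16 17 18
g(k):  0  1  0  1  0  1  0  1  2  3  2  3  2  3  2  3  0  1  0
So g(18) = 0.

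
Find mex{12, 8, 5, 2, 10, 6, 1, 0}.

The values 0, 1, 2 are all present; 3 is the first non-negative integer missing from the set.

3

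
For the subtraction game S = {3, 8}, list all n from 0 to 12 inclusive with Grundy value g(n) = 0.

Grundy values for subtraction set {3, 8}:
g(0) = mex{} = 0
g(1) = mex{} = 0
g(2) = mex{} = 0
g(3) = mex{0} = 1
g(4) = mex{0} = 1
g(5) = mex{0} = 1
g(6) = mex{1} = 0
g(7) = mex{1} = 0
g(8) = mex{0,1} = 2
g(9) = mex{0} = 1
g(10) = mex{0} = 1
g(11) = mex{1,2} = 0
g(12) = mex{1} = 0
The P-positions (g = 0) in 0..12 are 0, 1, 2, 6, 7, 11, 12.

0, 1, 2, 6, 7, 11, 12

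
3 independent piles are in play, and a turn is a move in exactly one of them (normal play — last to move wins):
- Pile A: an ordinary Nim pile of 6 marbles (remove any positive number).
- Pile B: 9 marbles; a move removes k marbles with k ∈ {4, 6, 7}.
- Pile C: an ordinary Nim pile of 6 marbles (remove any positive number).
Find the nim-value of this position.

Pile A is a plain Nim pile of size 6, so its Grundy value is 6.
Grundy values for pile B (subtraction set {4, 6, 7}):
k:     0  1  2  3  4  5  6  7  8  9
g(k):  0  0  0  0  1  1  1  1  2  2
So g(9) = 2.
Pile C is a plain Nim pile of size 6, so its Grundy value is 6.
The value of a disjunctive sum is the nim-sum of the parts.
Combined value = 6 XOR 2 XOR 6 = 2.

2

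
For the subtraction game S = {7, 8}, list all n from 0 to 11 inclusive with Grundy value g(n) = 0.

0, 1, 2, 3, 4, 5, 6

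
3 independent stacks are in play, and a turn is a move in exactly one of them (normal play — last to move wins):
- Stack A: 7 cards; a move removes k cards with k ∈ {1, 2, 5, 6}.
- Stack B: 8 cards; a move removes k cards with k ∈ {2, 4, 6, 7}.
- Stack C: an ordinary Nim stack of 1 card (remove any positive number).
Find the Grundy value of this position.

For stack A, compute g(0), g(1), … with moves {1, 2, 5, 6}:
k:     0  1  2  3  4  5  6  7
g(k):  0  1  2  0  1  2  3  0
So g(7) = 0.
Grundy values for stack B (subtraction set {2, 4, 6, 7}):
k:     0  1  2  3  4  5  6  7  8
g(k):  0  0  1  1  2  2  3  3  4
So g(8) = 4.
Stack C is a plain Nim stack of size 1, so its Grundy value is 1.
The value of a disjunctive sum is the nim-sum of the parts.
Combined value = 0 XOR 4 XOR 1 = 5.

5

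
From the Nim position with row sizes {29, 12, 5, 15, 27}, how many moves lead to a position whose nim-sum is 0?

Write each in binary and XOR column by column:
  11101  (29)
  01100  (12)
  00101  (5)
  01111  (15)
  11011  (27)
  -----
  00000  (0)
The nim-sum is already 0, so every move leaves a nonzero nim-sum — there are no winning moves.

0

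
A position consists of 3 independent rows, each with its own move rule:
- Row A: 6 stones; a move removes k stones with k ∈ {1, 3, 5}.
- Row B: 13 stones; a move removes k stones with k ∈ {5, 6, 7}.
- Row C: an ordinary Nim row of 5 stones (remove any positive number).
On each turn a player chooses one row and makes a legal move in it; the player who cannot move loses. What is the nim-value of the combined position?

5

Build the Grundy sequence for row A with g(k) = mex{g(k−s) : s ∈ {1, 3, 5}, s ≤ k}:
g(0) = mex{} = 0
g(1) = mex{0} = 1
g(2) = mex{1} = 0
g(3) = mex{0} = 1
g(4) = mex{1} = 0
g(5) = mex{0} = 1
g(6) = mex{1} = 0
So g(6) = 0.
Build the Grundy sequence for row B with g(k) = mex{g(k−s) : s ∈ {5, 6, 7}, s ≤ k}:
k:     0  1  2  3  4  5  6  7  8  9 10 11 12 13
g(k):  0  0  0  0  0  1  1  1  1  1  2  2  0  0
So g(13) = 0.
Row C is a plain Nim row of size 5, so its Grundy value is 5.
The value of a disjunctive sum is the nim-sum of the parts.
Combined value = 0 ⊕ 0 ⊕ 5 = 5.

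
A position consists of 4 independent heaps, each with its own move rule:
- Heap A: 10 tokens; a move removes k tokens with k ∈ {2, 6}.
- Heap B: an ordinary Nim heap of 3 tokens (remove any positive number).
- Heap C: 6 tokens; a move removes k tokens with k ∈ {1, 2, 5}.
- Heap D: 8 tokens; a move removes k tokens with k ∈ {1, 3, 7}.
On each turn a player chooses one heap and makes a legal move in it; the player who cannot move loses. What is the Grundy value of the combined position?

2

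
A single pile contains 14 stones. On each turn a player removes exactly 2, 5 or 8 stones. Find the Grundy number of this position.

Compute g(0), g(1), … for moves {2, 5, 8}:
g(0) = mex{} = 0
g(1) = mex{} = 0
g(2) = mex{0} = 1
g(3) = mex{0} = 1
g(4) = mex{1} = 0
g(5) = mex{0,1} = 2
g(6) = mex{0} = 1
g(7) = mex{1,2} = 0
g(8) = mex{0,1} = 2
g(9) = mex{0} = 1
g(10) = mex{1,2} = 0
g(11) = mex{1} = 0
g(12) = mex{0} = 1
g(13) = mex{0,2} = 1
g(14) = mex{1} = 0
So g(14) = 0.

0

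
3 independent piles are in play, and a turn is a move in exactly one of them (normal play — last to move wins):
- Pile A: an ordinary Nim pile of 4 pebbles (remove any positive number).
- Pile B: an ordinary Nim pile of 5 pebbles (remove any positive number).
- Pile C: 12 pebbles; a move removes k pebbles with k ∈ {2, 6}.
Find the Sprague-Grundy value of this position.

1

Pile A is a plain Nim pile of size 4, so its Grundy value is 4.
Pile B is a plain Nim pile of size 5, so its Grundy value is 5.
Build the Grundy sequence for pile C with g(k) = mex{g(k−s) : s ∈ {2, 6}, s ≤ k}:
g(0) = mex{} = 0
g(1) = mex{} = 0
g(2) = mex{0} = 1
g(3) = mex{0} = 1
g(4) = mex{1} = 0
g(5) = mex{1} = 0
g(6) = mex{0} = 1
g(7) = mex{0} = 1
g(8) = mex{1} = 0
g(9) = mex{1} = 0
g(10) = mex{0} = 1
g(11) = mex{0} = 1
g(12) = mex{1} = 0
So g(12) = 0.
By the Sprague-Grundy theorem, the Grundy value of a sum of independent games is the XOR of the component values.
Combined value = 4 XOR 5 XOR 0 = 1.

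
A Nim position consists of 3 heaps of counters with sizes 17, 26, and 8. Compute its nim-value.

3

Nim-sum: 17 ^ 26 ^ 8 = 3.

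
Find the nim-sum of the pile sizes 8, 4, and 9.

5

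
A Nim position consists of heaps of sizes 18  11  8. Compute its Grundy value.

Nim-sum: 18 ^ 11 ^ 8 = 17.

17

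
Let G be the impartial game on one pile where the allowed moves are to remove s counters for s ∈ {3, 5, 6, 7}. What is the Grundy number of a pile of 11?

Build the Grundy sequence with g(k) = mex{g(k−s) : s ∈ {3, 5, 6, 7}, s ≤ k}:
k:     0  1  2  3  4  5  6  7  8  9 10 11
g(k):  0  0  0  1  1  1  2  2  2  3  0  0
So g(11) = 0.

0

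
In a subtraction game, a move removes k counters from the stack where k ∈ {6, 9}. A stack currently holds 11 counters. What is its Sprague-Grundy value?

1

Compute g(0), g(1), … for moves {6, 9}:
g(0) = mex{} = 0
g(1) = mex{} = 0
g(2) = mex{} = 0
g(3) = mex{} = 0
g(4) = mex{} = 0
g(5) = mex{} = 0
g(6) = mex{0} = 1
g(7) = mex{0} = 1
g(8) = mex{0} = 1
g(9) = mex{0} = 1
g(10) = mex{0} = 1
g(11) = mex{0} = 1
So g(11) = 1.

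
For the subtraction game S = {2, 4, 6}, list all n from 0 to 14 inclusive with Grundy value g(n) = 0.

0, 1, 8, 9

Compute g(0), g(1), … for moves {2, 4, 6}:
g(0) = mex{} = 0
g(1) = mex{} = 0
g(2) = mex{0} = 1
g(3) = mex{0} = 1
g(4) = mex{0,1} = 2
g(5) = mex{0,1} = 2
g(6) = mex{0,1,2} = 3
g(7) = mex{0,1,2} = 3
g(8) = mex{1,2,3} = 0
g(9) = mex{1,2,3} = 0
g(10) = mex{0,2,3} = 1
g(11) = mex{0,2,3} = 1
g(12) = mex{0,1,3} = 2
g(13) = mex{0,1,3} = 2
g(14) = mex{0,1,2} = 3
The P-positions (g = 0) in 0..14 are 0, 1, 8, 9.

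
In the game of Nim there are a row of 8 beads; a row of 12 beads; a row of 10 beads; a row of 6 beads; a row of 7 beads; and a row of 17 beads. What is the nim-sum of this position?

30

Nim-sum: 8 ⊕ 12 ⊕ 10 ⊕ 6 ⊕ 7 ⊕ 17 = 30.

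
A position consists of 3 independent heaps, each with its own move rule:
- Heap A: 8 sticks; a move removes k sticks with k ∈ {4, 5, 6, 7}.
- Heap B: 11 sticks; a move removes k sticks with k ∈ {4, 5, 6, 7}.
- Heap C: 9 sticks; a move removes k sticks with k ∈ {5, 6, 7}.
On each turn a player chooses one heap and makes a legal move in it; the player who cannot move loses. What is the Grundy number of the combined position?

3

For heap A, compute g(0), g(1), … with moves {4, 5, 6, 7}:
g(0) = mex{} = 0
g(1) = mex{} = 0
g(2) = mex{} = 0
g(3) = mex{} = 0
g(4) = mex{0} = 1
g(5) = mex{0} = 1
g(6) = mex{0} = 1
g(7) = mex{0} = 1
g(8) = mex{0,1} = 2
So g(8) = 2.
For heap B, compute g(0), g(1), … with moves {4, 5, 6, 7}:
g(0) = mex{} = 0
g(1) = mex{} = 0
g(2) = mex{} = 0
g(3) = mex{} = 0
g(4) = mex{0} = 1
g(5) = mex{0} = 1
g(6) = mex{0} = 1
g(7) = mex{0} = 1
g(8) = mex{0,1} = 2
g(9) = mex{0,1} = 2
g(10) = mex{0,1} = 2
g(11) = mex{1} = 0
So g(11) = 0.
Build the Grundy sequence for heap C with g(k) = mex{g(k−s) : s ∈ {5, 6, 7}, s ≤ k}:
k:     0  1  2  3  4  5  6  7  8  9
g(k):  0  0  0  0  0  1  1  1  1  1
So g(9) = 1.
The value of a disjunctive sum is the nim-sum of the parts.
Combined value = 2 XOR 0 XOR 1 = 3.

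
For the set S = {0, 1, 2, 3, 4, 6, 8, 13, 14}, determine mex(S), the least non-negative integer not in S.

5

The values 0, 1, 2, 3, 4 are all present; 5 is the first non-negative integer missing from the set.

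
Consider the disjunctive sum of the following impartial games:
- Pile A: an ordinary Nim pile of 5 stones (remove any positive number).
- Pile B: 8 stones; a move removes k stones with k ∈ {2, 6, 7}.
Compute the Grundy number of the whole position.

7

Pile A is a plain Nim pile of size 5, so its Grundy value is 5.
For pile B, compute g(0), g(1), … with moves {2, 6, 7}:
g(0) = mex{} = 0
g(1) = mex{} = 0
g(2) = mex{0} = 1
g(3) = mex{0} = 1
g(4) = mex{1} = 0
g(5) = mex{1} = 0
g(6) = mex{0} = 1
g(7) = mex{0} = 1
g(8) = mex{0,1} = 2
So g(8) = 2.
By the Sprague-Grundy theorem, the Grundy value of a sum of independent games is the XOR of the component values.
Combined value = 5 ⊕ 2 = 7.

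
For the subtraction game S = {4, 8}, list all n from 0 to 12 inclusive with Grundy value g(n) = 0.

0, 1, 2, 3, 12

Build the Grundy sequence with g(k) = mex{g(k−s) : s ∈ {4, 8}, s ≤ k}:
k:     0  1  2  3  4  5  6  7  8  9 10 11 12
g(k):  0  0  0  0  1  1  1  1  2  2  2  2  0
The P-positions (g = 0) in 0..12 are 0, 1, 2, 3, 12.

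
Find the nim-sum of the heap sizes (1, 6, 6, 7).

Nim-sum: 1 ⊕ 6 ⊕ 6 ⊕ 7 = 6.

6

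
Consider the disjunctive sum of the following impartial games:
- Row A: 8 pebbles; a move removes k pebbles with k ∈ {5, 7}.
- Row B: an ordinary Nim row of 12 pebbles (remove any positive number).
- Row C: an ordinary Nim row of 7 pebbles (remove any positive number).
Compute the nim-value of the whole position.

Grundy values for row A (subtraction set {5, 7}):
k:     0  1  2  3  4  5  6  7  8
g(k):  0  0  0  0  0  1  1  1  1
So g(8) = 1.
Row B is a plain Nim row of size 12, so its Grundy value is 12.
Row C is a plain Nim row of size 7, so its Grundy value is 7.
By the Sprague-Grundy theorem, the Grundy value of a sum of independent games is the XOR of the component values.
Combined value = 1 XOR 12 XOR 7 = 10.

10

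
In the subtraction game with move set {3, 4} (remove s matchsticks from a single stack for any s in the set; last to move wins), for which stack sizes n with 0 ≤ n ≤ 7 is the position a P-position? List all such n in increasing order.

0, 1, 2, 7

Compute g(0), g(1), … for moves {3, 4}:
g(0) = mex{} = 0
g(1) = mex{} = 0
g(2) = mex{} = 0
g(3) = mex{0} = 1
g(4) = mex{0} = 1
g(5) = mex{0} = 1
g(6) = mex{0,1} = 2
g(7) = mex{1} = 0
The P-positions (g = 0) in 0..7 are 0, 1, 2, 7.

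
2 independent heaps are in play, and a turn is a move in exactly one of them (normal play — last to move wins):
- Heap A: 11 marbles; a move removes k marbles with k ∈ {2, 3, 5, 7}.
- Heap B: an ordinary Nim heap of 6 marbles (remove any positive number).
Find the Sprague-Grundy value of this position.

7

Grundy values for heap A (subtraction set {2, 3, 5, 7}):
k:     0  1  2  3  4  5  6  7  8  9 10 11
g(k):  0  0  1  1  2  2  3  3  4  0  0  1
So g(11) = 1.
Heap B is a plain Nim heap of size 6, so its Grundy value is 6.
By the Sprague-Grundy theorem, the Grundy value of a sum of independent games is the XOR of the component values.
Combined value = 1 ⊕ 6 = 7.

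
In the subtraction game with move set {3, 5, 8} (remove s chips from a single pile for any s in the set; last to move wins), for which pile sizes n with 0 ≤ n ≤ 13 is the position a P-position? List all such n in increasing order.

0, 1, 2, 11, 12, 13

Build the Grundy sequence with g(k) = mex{g(k−s) : s ∈ {3, 5, 8}, s ≤ k}:
g(0) = mex{} = 0
g(1) = mex{} = 0
g(2) = mex{} = 0
g(3) = mex{0} = 1
g(4) = mex{0} = 1
g(5) = mex{0} = 1
g(6) = mex{0,1} = 2
g(7) = mex{0,1} = 2
g(8) = mex{0,1} = 2
g(9) = mex{0,1,2} = 3
g(10) = mex{0,1,2} = 3
g(11) = mex{1,2} = 0
g(12) = mex{1,2,3} = 0
g(13) = mex{1,2,3} = 0
The P-positions (g = 0) in 0..13 are 0, 1, 2, 11, 12, 13.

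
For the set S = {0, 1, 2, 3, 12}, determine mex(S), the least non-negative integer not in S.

The values 0, 1, 2, 3 are all present; 4 is the first non-negative integer missing from the set.

4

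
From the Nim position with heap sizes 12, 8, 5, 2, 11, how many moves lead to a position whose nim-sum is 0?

3

Compute the nim-sum pairwise:
12 ⊕ 8 = 4
4 ⊕ 5 = 1
1 ⊕ 2 = 3
3 ⊕ 11 = 8
The overall nim-sum is X = 8. A heap of size p has a winning move iff p XOR X < p (reduce it to p XOR X).
  12: 12 XOR 8 = 4 < 12 — winning move (to 4).
  8: 8 XOR 8 = 0 < 8 — winning move (to 0).
  5: 5 XOR 8 = 13 ≥ 5 — no move.
  2: 2 XOR 8 = 10 ≥ 2 — no move.
  11: 11 XOR 8 = 3 < 11 — winning move (to 3).
That gives 3 winning moves.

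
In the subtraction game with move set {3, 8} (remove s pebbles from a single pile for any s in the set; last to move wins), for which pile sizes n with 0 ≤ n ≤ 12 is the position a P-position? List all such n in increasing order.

0, 1, 2, 6, 7, 11, 12

Build the Grundy sequence with g(k) = mex{g(k−s) : s ∈ {3, 8}, s ≤ k}:
g(0) = mex{} = 0
g(1) = mex{} = 0
g(2) = mex{} = 0
g(3) = mex{0} = 1
g(4) = mex{0} = 1
g(5) = mex{0} = 1
g(6) = mex{1} = 0
g(7) = mex{1} = 0
g(8) = mex{0,1} = 2
g(9) = mex{0} = 1
g(10) = mex{0} = 1
g(11) = mex{1,2} = 0
g(12) = mex{1} = 0
The P-positions (g = 0) in 0..12 are 0, 1, 2, 6, 7, 11, 12.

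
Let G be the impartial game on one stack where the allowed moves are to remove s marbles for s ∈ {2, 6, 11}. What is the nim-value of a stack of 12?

Build the Grundy sequence with g(k) = mex{g(k−s) : s ∈ {2, 6, 11}, s ≤ k}:
g(0) = mex{} = 0
g(1) = mex{} = 0
g(2) = mex{0} = 1
g(3) = mex{0} = 1
g(4) = mex{1} = 0
g(5) = mex{1} = 0
g(6) = mex{0} = 1
g(7) = mex{0} = 1
g(8) = mex{1} = 0
g(9) = mex{1} = 0
g(10) = mex{0} = 1
g(11) = mex{0} = 1
g(12) = mex{0,1} = 2
So g(12) = 2.

2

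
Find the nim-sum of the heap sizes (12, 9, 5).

Bitwise XOR of the heap sizes:
  1100  (12)
  1001  (9)
  0101  (5)
  ----
  0000  (0)

0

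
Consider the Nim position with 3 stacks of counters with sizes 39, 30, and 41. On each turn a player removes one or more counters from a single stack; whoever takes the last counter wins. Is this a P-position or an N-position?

Compute the nim-sum pairwise:
39 XOR 30 = 57
57 XOR 41 = 16
The nim-sum is 16 ≠ 0, so this is an N-position: the player to move can win.

N-position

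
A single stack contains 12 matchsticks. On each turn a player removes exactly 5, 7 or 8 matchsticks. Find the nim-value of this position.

2

Compute g(0), g(1), … for moves {5, 7, 8}:
k:     0  1  2  3  4  5  6  7  8  9 10 11 12
g(k):  0  0  0  0  0  1  1  1  1  1  2  2  2
So g(12) = 2.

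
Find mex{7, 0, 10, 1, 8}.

2

The values 0, 1 are all present; 2 is the first non-negative integer missing from the set.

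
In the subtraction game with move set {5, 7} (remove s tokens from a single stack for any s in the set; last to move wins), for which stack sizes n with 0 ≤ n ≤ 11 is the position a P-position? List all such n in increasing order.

Build the Grundy sequence with g(k) = mex{g(k−s) : s ∈ {5, 7}, s ≤ k}:
k:     0  1  2  3  4  5  6  7  8  9 10 11
g(k):  0  0  0  0  0  1  1  1  1  1  2  2
The P-positions (g = 0) in 0..11 are 0, 1, 2, 3, 4.

0, 1, 2, 3, 4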